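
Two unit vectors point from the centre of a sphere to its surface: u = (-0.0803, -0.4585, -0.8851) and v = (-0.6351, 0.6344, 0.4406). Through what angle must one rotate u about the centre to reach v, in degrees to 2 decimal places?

129.04°

u·v = -0.6298; |u| = 1.0000, |v| = 1.0000.
cos θ = (u·v)/(|u||v|) = -0.6298, so θ = 129.04°.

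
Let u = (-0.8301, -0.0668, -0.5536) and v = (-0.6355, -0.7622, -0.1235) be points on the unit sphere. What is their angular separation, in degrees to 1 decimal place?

49.7°

u·v = 0.6468; |u| = 1.0000, |v| = 1.0000.
cos θ = (u·v)/(|u||v|) = 0.6468, so θ = 49.7°.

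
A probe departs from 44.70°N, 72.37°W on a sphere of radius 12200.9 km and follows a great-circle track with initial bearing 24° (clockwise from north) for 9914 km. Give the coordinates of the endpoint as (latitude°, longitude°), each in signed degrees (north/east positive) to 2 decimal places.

Angular distance δ = d/R = 9914/12200.9 = 0.81256 rad; initial bearing θ = 0.4189 rad.
sin φ₂ = sin φ₁ cos δ + cos φ₁ sin δ cos θ = (0.7034)(0.6876) + (0.7108)(0.7261)(0.9135) = 0.9551, so φ₂ = 72.77°.
Δλ = atan2(sin θ sin δ cos φ₁, cos δ − sin φ₁ sin φ₂) = atan2(0.2099, 0.0158) = 85.696°.
λ₂ = -72.370° + 85.696° = 13.33°.

72.77°, 13.33°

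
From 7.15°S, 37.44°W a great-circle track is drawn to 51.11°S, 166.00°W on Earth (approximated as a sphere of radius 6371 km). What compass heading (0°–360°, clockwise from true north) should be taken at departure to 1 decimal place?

With φ₁ = -0.1248, φ₂ = -0.8920, Δλ = -2.2438 rad, the forward-azimuth formula gives
θ = atan2( sin Δλ cos φ₂ , cos φ₁ sin φ₂ − sin φ₁ cos φ₂ cos Δλ ) = atan2(-0.4909, -0.8210) = -149.12°.
Adding 360° brings this into [0°, 360°): 210.9°.

210.9°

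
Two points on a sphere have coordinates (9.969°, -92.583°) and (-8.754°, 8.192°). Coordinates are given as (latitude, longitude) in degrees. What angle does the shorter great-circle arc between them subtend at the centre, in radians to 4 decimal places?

1.7807 rad

In radians: φ₁ = 0.1740, φ₂ = -0.1528, Δλ = 100.775° = 1.7589 rad.
cos c = sin φ₁ sin φ₂ + cos φ₁ cos φ₂ cos Δλ = (0.1731)(-0.1522) + (0.9849)(0.9884)(-0.1870) = -0.20833,
so c = arccos(-0.20833) = 1.78067 rad.
So the angular separation is 1.7807 rad.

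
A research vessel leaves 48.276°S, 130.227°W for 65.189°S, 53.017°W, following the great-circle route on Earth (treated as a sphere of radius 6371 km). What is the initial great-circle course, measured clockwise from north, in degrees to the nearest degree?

Δλ = 77.210° = 1.3476 rad.
y = sin Δλ · cos φ₂ = (0.9752)(0.4196) = 0.4092
x = cos φ₁ sin φ₂ − sin φ₁ cos φ₂ cos Δλ = (0.6655)(-0.9077) − (-0.7464)(0.4196)(0.2214) = -0.5348
θ = atan2(y, x) = 142.58°, so the bearing is 143°.

143°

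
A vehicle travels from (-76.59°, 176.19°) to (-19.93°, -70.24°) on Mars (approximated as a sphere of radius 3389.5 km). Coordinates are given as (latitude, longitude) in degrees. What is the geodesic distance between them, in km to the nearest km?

With latitudes φ₁ = -76.590°, φ₂ = -19.930° and longitude difference Δλ = 113.570°:
cos c = sin φ₁ sin φ₂ + cos φ₁ cos φ₂ cos Δλ = (-0.9727)(-0.3409) + (0.2319)(0.9401)(-0.3999) = 0.24440,
so c = arccos(0.24440) = 1.32390 rad.
Distance = R·c = 3389.5 × 1.3239 ≈ 4487 km.

4487 km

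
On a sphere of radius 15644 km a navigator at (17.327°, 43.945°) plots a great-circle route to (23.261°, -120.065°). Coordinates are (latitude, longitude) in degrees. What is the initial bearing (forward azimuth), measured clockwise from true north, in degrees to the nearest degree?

With φ₁ = 0.3024, φ₂ = 0.4060, Δλ = -2.8625 rad, the forward-azimuth formula gives
θ = atan2( sin Δλ cos φ₂ , cos φ₁ sin φ₂ − sin φ₁ cos φ₂ cos Δλ ) = atan2(-0.2531, 0.6400) = -21.57°.
Adding 360° brings this into [0°, 360°): 338°.

338°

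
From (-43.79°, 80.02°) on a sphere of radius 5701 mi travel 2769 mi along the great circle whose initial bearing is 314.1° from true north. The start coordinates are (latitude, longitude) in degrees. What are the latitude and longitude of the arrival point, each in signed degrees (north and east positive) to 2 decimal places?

Angular distance δ = d/R = 2769/5701 = 0.48570 rad; initial bearing θ = 5.4821 rad.
sin φ₂ = sin φ₁ cos δ + cos φ₁ sin δ cos θ = (-0.6920)(0.8843) + (0.7219)(0.4668)(0.6959) = -0.3775, so φ₂ = -22.18°.
Δλ = atan2(sin θ sin δ cos φ₁, cos δ − sin φ₁ sin φ₂) = atan2(-0.2420, 0.6231) = -21.225°.
λ₂ = 80.020° − 21.225° = 58.80°.

-22.18°, 58.80°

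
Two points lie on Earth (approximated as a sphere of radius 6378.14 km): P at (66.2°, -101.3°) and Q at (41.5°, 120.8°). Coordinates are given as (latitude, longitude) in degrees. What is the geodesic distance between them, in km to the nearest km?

7519 km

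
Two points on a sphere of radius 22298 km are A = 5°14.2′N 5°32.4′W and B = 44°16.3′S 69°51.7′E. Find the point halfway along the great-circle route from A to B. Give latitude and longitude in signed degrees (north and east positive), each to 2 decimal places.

Central angle δ = 1.4545 rad. Interpolating on the sphere with fraction f = 0.5:
P = [sin((1−f)δ)·A + sin(fδ)·B] / sin δ = 0.6693·A + 0.6693·B in Cartesian coordinates,
giving P = (0.8285, 0.3856, -0.4062), i.e. latitude -23.96°, longitude 24.96°.

-23.96°, 24.96°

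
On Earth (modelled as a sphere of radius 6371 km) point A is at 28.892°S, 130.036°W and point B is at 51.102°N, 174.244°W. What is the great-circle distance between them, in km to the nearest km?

9892 km

Let φ₁ = -0.5043 rad, φ₂ = 0.8919 rad, and Δλ = -0.7716 rad.
cos c = sin φ₁ sin φ₂ + cos φ₁ cos φ₂ cos Δλ = (-0.4832)(0.7783) + (0.8755)(0.6279)(0.7168) = 0.01806,
so c = arccos(0.01806) = 1.55273 rad.
Distance = R·c = 6371 × 1.5527 ≈ 9892 km.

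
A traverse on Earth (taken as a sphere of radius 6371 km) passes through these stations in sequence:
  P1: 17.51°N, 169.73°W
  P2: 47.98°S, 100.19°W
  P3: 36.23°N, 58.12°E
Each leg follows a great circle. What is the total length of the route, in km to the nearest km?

Leg P1→P2: central angle 1.5712 rad, distance 10009.9 km.
Leg P2→P3: central angle 2.7958 rad, distance 17812.2 km.
Total: 10009.9 + 17812.2 ≈ 27822 km.

27822 km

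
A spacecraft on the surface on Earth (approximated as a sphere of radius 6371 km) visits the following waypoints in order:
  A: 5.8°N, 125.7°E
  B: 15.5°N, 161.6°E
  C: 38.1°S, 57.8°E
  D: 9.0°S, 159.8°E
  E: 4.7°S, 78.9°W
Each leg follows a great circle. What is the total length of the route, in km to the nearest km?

40074 km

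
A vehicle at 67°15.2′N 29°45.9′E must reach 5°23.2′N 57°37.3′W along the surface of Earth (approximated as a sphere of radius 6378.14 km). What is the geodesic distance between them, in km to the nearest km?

Let φ₁ = 1.1738 rad, φ₂ = 0.0940 rad, and Δλ = -1.5252 rad.
cos c = sin φ₁ sin φ₂ + cos φ₁ cos φ₂ cos Δλ = (0.9222)(0.0939) + (0.3867)(0.9956)(0.0456) = 0.10413,
so c = arccos(0.10413) = 1.46648 rad.
Distance = R·c = 6378.14 × 1.4665 ≈ 9353 km.

9353 km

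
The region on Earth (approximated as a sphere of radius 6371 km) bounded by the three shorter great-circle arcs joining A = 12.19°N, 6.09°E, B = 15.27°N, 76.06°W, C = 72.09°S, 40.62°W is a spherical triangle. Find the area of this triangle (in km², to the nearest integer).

56353137 km²

Side lengths (central angles): a = 1.5797, b = 1.5656, c = 1.3853 rad; semiperimeter s = 2.2653.
By l'Huilier's theorem, tan(E/4) = √[tan(s/2) tan((s−a)/2) tan((s−b)/2) tan((s−c)/2)], giving spherical excess E = 1.3884 rad.
Area = E·R² = 1.3884 × (6371)² ≈ 56353137 km².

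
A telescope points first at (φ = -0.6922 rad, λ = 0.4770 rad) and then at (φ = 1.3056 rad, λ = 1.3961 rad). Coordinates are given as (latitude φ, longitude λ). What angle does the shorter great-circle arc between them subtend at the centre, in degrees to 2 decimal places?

In radians: φ₁ = -0.6922, φ₂ = 1.3056, Δλ = 52.661° = 0.9191 rad.
Haversine: a = sin²(Δφ/2) + cos φ₁ cos φ₂ sin²(Δλ/2) = 0.7071 + (0.7698)(0.2621)(0.1967) = 0.74677.
Central angle c = 2·arcsin(√a) = 2.08695 rad.
So the angular separation is 119.57°.

119.57°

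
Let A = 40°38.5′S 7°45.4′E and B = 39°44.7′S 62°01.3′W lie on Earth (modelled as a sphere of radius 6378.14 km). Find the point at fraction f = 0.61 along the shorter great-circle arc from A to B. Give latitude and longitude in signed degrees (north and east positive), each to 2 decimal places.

Central angle δ = 0.9045 rad. Interpolating on the sphere with fraction f = 0.61:
P = [sin((1−f)δ)·A + sin(fδ)·B] / sin δ = 0.4395·A + 0.6668·B in Cartesian coordinates,
giving P = (0.5709, -0.4078, -0.7126), i.e. latitude -45.44°, longitude -35.53°.

-45.44°, -35.53°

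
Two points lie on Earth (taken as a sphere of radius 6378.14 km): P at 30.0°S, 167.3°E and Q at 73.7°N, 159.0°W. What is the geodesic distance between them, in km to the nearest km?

With latitudes φ₁ = -30.000°, φ₂ = 73.700° and longitude difference Δλ = 33.700°:
cos c = sin φ₁ sin φ₂ + cos φ₁ cos φ₂ cos Δλ = (-0.5000)(0.9598) + (0.8660)(0.2807)(0.8320) = -0.27768,
so c = arccos(-0.27768) = 1.85218 rad.
Distance = R·c = 6378.14 × 1.8522 ≈ 11813 km.

11813 km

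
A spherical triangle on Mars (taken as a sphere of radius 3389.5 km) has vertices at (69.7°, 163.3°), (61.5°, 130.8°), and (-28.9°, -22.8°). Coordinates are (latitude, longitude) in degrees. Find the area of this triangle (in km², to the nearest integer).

Side lengths (central angles): a = 2.4962, b = 2.4269, c = 0.2697 rad; semiperimeter s = 2.5964.
By l'Huilier's theorem, tan(E/4) = √[tan(s/2) tan((s−a)/2) tan((s−b)/2) tan((s−c)/2)], giving spherical excess E = 0.7429 rad.
Area = E·R² = 0.7429 × (3389.5)² ≈ 8534713 km².

8534713 km²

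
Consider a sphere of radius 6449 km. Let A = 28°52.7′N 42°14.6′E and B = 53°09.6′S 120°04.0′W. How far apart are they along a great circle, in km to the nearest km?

In radians: φ₁ = 0.5040, φ₂ = -0.9278, Δλ = -162.310° = -2.8328 rad.
cos c = sin φ₁ sin φ₂ + cos φ₁ cos φ₂ cos Δλ = (0.4830)(-0.8003) + (0.8756)(0.5996)(-0.9527) = -0.88671,
so c = arccos(-0.88671) = 2.66097 rad.
Distance = R·c = 6449 × 2.6610 ≈ 17161 km.

17161 km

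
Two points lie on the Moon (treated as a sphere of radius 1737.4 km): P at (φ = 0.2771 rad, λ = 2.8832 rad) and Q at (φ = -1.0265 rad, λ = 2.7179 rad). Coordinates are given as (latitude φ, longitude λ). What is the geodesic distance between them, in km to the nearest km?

In radians: φ₁ = 0.2771, φ₂ = -1.0265, Δλ = -9.471° = -0.1653 rad.
cos c = sin φ₁ sin φ₂ + cos φ₁ cos φ₂ cos Δλ = (0.2736)(-0.8555) + (0.9619)(0.5178)(0.9864) = 0.25724,
so c = arccos(0.25724) = 1.31063 rad.
Distance = R·c = 1737.4 × 1.3106 ≈ 2277 km.

2277 km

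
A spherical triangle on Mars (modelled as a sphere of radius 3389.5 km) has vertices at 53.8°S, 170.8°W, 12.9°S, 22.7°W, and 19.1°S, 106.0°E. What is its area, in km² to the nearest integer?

Side lengths (central angles): a = 2.0977, b = 1.2344, c = 1.8845 rad; semiperimeter s = 2.6083.
By l'Huilier's theorem, tan(E/4) = √[tan(s/2) tan((s−a)/2) tan((s−b)/2) tan((s−c)/2)], giving spherical excess E = 1.9950 rad.
Area = E·R² = 1.9950 × (3389.5)² ≈ 22919826 km².

22919826 km²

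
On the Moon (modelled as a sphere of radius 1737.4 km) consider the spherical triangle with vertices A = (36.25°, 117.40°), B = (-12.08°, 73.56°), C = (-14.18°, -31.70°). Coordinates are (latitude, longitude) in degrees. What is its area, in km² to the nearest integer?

Side lengths (central angles): a = 1.7704, b = 2.5248, c = 1.1096 rad; semiperimeter s = 2.7024.
By l'Huilier's theorem, tan(E/4) = √[tan(s/2) tan((s−a)/2) tan((s−b)/2) tan((s−c)/2)], giving spherical excess E = 1.7008 rad.
Area = E·R² = 1.7008 × (1737.4)² ≈ 5134009 km².

5134009 km²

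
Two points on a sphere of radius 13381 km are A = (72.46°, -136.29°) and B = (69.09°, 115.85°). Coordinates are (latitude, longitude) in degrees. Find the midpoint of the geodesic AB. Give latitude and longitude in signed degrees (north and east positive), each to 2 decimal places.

The central angle between A and B is δ = 0.5400 rad.
With f = 0.5, the slerp weights are sin((1−f)δ)/sin δ = 0.5188 and sin(fδ)/sin δ = 0.5188.
Weighted sum of the unit vectors: (0.5188)·(-0.2178,-0.2083,0.9535) + (0.5188)·(-0.1556,0.3212,0.9341) = (-0.1937, 0.0586, 0.9793).
Converting back: φ = atan2(z, √(x²+y²)) = 78.32°, λ = atan2(y, x) = 163.17°.

78.32°, 163.17°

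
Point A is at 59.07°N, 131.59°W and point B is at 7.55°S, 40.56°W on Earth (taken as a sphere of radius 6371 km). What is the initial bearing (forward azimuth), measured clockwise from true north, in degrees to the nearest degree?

93°

With φ₁ = 1.0310, φ₂ = -0.1318, Δλ = 1.5888 rad, the forward-azimuth formula gives
θ = atan2( sin Δλ cos φ₂ , cos φ₁ sin φ₂ − sin φ₁ cos φ₂ cos Δλ ) = atan2(0.9912, -0.0522) = 93.02°.
So the initial bearing is 93°.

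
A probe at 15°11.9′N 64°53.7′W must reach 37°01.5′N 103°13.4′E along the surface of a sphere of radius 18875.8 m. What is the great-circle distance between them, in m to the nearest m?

41704 m

In radians: φ₁ = 0.2653, φ₂ = 0.6462, Δλ = 168.118° = 2.9342 rad.
Haversine: a = sin²(Δφ/2) + cos φ₁ cos φ₂ sin²(Δλ/2) = 0.0358 + (0.9650)(0.7984)(0.9893) = 0.79804.
Central angle c = 2·arcsin(√a) = 2.20940 rad.
Distance = R·c = 18875.8 × 2.2094 ≈ 41704 m.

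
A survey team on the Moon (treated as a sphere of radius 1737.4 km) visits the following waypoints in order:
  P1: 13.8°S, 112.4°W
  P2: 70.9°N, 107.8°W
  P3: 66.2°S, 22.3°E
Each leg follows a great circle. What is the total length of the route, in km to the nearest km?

7475 km

Leg P1→P2: central angle 1.4793 rad, distance 2570.2 km.
Leg P2→P3: central angle 2.8229 rad, distance 4904.5 km.
Total: 2570.2 + 4904.5 ≈ 7475 km.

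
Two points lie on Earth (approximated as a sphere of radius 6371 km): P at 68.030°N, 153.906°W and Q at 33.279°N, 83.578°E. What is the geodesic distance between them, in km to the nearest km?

7792 km

With latitudes φ₁ = 68.030°, φ₂ = 33.279° and longitude difference Δλ = -122.516°:
cos c = sin φ₁ sin φ₂ + cos φ₁ cos φ₂ cos Δλ = (0.9274)(0.5487) + (0.3741)(0.8360)(-0.5375) = 0.34074,
so c = arccos(0.34074) = 1.22309 rad.
Distance = R·c = 6371 × 1.2231 ≈ 7792 km.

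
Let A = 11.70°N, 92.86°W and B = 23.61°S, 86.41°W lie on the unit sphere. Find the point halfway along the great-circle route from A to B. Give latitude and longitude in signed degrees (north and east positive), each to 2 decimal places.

The central angle between A and B is δ = 0.6260 rad.
With f = 0.5, the slerp weights are sin((1−f)δ)/sin δ = 0.5255 and sin(fδ)/sin δ = 0.5255.
Weighted sum of the unit vectors: (0.5255)·(-0.0489,-0.9780,0.2028) + (0.5255)·(0.0574,-0.9145,-0.4005) = (0.0045, -0.9946, -0.1039).
Converting back: φ = atan2(z, √(x²+y²)) = -5.96°, λ = atan2(y, x) = -89.74°.

-5.96°, -89.74°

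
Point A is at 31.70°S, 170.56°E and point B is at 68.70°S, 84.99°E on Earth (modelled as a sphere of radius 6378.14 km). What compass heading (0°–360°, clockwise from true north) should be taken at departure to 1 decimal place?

205.0°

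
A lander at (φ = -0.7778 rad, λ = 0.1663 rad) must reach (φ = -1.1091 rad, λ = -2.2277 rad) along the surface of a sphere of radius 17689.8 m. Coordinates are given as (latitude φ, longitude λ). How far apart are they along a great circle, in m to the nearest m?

In radians: φ₁ = -0.7778, φ₂ = -1.1091, Δλ = -137.166° = -2.3940 rad.
cos c = sin φ₁ sin φ₂ + cos φ₁ cos φ₂ cos Δλ = (-0.7017)(-0.8953) + (0.7125)(0.4455)(-0.7333) = 0.39550,
so c = arccos(0.39550) = 1.16418 rad.
Distance = R·c = 17689.8 × 1.1642 ≈ 20594 m.

20594 m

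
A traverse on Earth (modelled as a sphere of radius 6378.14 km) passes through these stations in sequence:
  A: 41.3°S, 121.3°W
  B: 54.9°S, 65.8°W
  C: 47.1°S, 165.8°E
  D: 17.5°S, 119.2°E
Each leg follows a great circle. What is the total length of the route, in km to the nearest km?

Leg A→B: central angle 0.6687 rad, distance 4264.8 km.
Leg B→C: central angle 1.2066 rad, distance 7695.8 km.
Leg C→D: central angle 0.8415 rad, distance 5367.2 km.
Total: 4264.8 + 7695.8 + 5367.2 ≈ 17328 km.

17328 km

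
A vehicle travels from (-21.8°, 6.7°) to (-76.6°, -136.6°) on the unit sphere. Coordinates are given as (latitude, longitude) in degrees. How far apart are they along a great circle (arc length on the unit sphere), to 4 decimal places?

1.3809

In radians: φ₁ = -0.3805, φ₂ = -1.3369, Δλ = -143.300° = -2.5011 rad.
cos c = sin φ₁ sin φ₂ + cos φ₁ cos φ₂ cos Δλ = (-0.3714)(-0.9728) + (0.9285)(0.2317)(-0.8018) = 0.18874,
so c = arccos(0.18874) = 1.38092 rad.
On the unit sphere the arc length equals the central angle: 1.3809.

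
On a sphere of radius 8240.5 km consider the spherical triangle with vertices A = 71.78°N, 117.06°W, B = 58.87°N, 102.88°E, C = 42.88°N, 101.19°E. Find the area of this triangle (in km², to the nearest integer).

1751302 km²

Side lengths (central angles): a = 0.2797, b = 1.0856, c = 0.8105 rad; semiperimeter s = 1.0879.
By l'Huilier's theorem, tan(E/4) = √[tan(s/2) tan((s−a)/2) tan((s−b)/2) tan((s−c)/2)], giving spherical excess E = 0.0258 rad.
Area = E·R² = 0.0258 × (8240.5)² ≈ 1751302 km².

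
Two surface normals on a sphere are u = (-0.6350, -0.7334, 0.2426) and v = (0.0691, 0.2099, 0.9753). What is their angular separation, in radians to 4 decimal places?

1.5320 rad

u·v = 0.0388; |u| = 1.0000, |v| = 1.0000.
cos θ = (u·v)/(|u||v|) = 0.0388, so θ = 1.5320 rad.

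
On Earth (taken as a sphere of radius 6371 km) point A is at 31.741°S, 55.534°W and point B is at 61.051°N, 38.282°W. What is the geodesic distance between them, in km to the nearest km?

10436 km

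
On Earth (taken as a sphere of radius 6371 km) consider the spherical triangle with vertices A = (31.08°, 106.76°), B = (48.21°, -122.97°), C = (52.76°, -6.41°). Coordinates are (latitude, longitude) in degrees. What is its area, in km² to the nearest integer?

Side lengths (central angles): a = 1.1448, b = 1.3622, c = 1.5548 rad; semiperimeter s = 2.0309.
By l'Huilier's theorem, tan(E/4) = √[tan(s/2) tan((s−a)/2) tan((s−b)/2) tan((s−c)/2)], giving spherical excess E = 0.9946 rad.
Area = E·R² = 0.9946 × (6371)² ≈ 40369745 km².

40369745 km²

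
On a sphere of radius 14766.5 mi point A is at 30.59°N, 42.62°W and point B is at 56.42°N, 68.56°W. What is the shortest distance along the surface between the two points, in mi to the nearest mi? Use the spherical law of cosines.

8133 mi

With latitudes φ₁ = 30.590°, φ₂ = 56.420° and longitude difference Δλ = -25.940°:
cos c = sin φ₁ sin φ₂ + cos φ₁ cos φ₂ cos Δλ = (0.5089)(0.8331) + (0.8608)(0.5531)(0.8993) = 0.85212,
so c = arccos(0.85212) = 0.55077 rad.
Distance = R·c = 14766.5 × 0.5508 ≈ 8133 mi.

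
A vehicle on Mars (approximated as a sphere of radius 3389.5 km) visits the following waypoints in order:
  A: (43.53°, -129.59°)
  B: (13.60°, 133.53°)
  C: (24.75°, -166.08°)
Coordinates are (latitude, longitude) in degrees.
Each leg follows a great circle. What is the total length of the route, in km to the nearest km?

Leg A→B: central angle 1.4932 rad, distance 5061.1 km.
Leg B→C: central angle 1.0068 rad, distance 3412.5 km.
Total: 5061.1 + 3412.5 ≈ 8474 km.

8474 km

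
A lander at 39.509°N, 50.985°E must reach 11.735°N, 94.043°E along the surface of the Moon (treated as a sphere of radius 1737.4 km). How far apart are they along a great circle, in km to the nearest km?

1427 km

Let φ₁ = 0.6896 rad, φ₂ = 0.2048 rad, and Δλ = 0.7515 rad.
cos c = sin φ₁ sin φ₂ + cos φ₁ cos φ₂ cos Δλ = (0.6362)(0.2034) + (0.7715)(0.9791)(0.7307) = 0.68134,
so c = arccos(0.68134) = 0.82121 rad.
Distance = R·c = 1737.4 × 0.8212 ≈ 1427 km.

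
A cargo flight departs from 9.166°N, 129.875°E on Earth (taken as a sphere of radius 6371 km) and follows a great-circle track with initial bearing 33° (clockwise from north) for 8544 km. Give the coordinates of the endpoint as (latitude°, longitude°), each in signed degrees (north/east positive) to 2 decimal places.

57.40°, -150.25°

Angular distance δ = d/R = 8544/6371 = 1.34108 rad; initial bearing θ = 0.5760 rad.
sin φ₂ = sin φ₁ cos δ + cos φ₁ sin δ cos θ = (0.1593)(0.2277) + (0.9872)(0.9737)(0.8387) = 0.8425, so φ₂ = 57.40°.
Δλ = atan2(sin θ sin δ cos φ₁, cos δ − sin φ₁ sin φ₂) = atan2(0.5236, 0.0935) = 79.874°.
λ₂ = 129.875° + 79.874° = 209.75° → -150.25° after wrapping to (−180°, 180°].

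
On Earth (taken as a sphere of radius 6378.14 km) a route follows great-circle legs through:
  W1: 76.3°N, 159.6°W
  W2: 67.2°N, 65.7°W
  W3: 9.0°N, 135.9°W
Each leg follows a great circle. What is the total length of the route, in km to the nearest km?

Leg W1→W2: central angle 0.4748 rad, distance 3028.2 km.
Leg W2→W3: central angle 1.2934 rad, distance 8249.4 km.
Total: 3028.2 + 8249.4 ≈ 11278 km.

11278 km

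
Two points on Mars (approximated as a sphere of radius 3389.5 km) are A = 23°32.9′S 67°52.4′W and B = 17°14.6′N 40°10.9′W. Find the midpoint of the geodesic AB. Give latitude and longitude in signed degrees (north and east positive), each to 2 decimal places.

Central angle δ = 0.8542 rad. Interpolating on the sphere with fraction f = 0.5:
P = [sin((1−f)δ)·A + sin(fδ)·B] / sin δ = 0.5493·A + 0.5493·B in Cartesian coordinates,
giving P = (0.5905, -0.8050, -0.0566), i.e. latitude -3.25°, longitude -53.74°.

-3.25°, -53.74°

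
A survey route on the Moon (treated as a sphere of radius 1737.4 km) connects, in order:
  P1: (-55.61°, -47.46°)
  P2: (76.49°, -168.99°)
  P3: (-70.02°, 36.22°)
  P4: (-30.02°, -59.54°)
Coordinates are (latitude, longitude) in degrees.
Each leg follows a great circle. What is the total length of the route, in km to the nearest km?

Leg P1→P2: central angle 2.6288 rad, distance 4567.3 km.
Leg P2→P3: central angle 2.9742 rad, distance 5167.4 km.
Leg P3→P4: central angle 1.1146 rad, distance 1936.6 km.
Total: 4567.3 + 5167.4 + 1936.6 ≈ 11671 km.

11671 km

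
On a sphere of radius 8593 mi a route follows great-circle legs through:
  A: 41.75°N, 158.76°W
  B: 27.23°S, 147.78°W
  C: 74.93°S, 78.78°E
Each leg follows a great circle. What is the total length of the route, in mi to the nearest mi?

Leg A→B: central angle 1.2169 rad, distance 10456.9 mi.
Leg B→C: central angle 1.2840 rad, distance 11033.5 mi.
Total: 10456.9 + 11033.5 ≈ 21490 mi.

21490 mi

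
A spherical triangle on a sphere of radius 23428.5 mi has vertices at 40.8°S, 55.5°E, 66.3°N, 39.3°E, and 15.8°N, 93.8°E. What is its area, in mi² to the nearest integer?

428355643 mi²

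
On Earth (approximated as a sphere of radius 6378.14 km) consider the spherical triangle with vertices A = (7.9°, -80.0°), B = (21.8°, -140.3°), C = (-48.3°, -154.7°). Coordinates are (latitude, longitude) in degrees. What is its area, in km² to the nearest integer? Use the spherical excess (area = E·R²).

Side lengths (central angles): a = 1.2440, b = 1.4995, c = 1.0394 rad; semiperimeter s = 1.8915.
By l'Huilier's theorem, tan(E/4) = √[tan(s/2) tan((s−a)/2) tan((s−b)/2) tan((s−c)/2)], giving spherical excess E = 0.8076 rad.
Area = E·R² = 0.8076 × (6378.14)² ≈ 32853725 km².

32853725 km²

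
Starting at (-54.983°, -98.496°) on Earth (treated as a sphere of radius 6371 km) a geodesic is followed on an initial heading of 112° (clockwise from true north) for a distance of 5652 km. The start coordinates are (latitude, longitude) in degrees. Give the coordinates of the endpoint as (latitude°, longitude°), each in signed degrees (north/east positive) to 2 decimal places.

Angular distance δ = d/R = 5652/6371 = 0.88714 rad; initial bearing θ = 1.9548 rad.
sin φ₂ = sin φ₁ cos δ + cos φ₁ sin δ cos θ = (-0.8190)(0.6316) + (0.5738)(0.7753)(-0.3746) = -0.6839, so φ₂ = -43.15°.
Δλ = atan2(sin θ sin δ cos φ₁, cos δ − sin φ₁ sin φ₂) = atan2(0.4125, 0.0715) = 80.167°.
λ₂ = -98.496° + 80.167° = -18.33°.

-43.15°, -18.33°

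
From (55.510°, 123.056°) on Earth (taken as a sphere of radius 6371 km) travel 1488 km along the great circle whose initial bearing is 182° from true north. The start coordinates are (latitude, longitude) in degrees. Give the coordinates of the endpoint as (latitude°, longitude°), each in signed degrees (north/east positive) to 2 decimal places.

Angular distance δ = d/R = 1488/6371 = 0.23356 rad; initial bearing θ = 3.1765 rad.
sin φ₂ = sin φ₁ cos δ + cos φ₁ sin δ cos θ = (0.8242)(0.9728) + (0.5663)(0.2314)(-0.9994) = 0.6709, so φ₂ = 42.13°.
Δλ = atan2(sin θ sin δ cos φ₁, cos δ − sin φ₁ sin φ₂) = atan2(-0.0046, 0.4199) = -0.624°.
λ₂ = 123.056° − 0.624° = 122.43°.

42.13°, 122.43°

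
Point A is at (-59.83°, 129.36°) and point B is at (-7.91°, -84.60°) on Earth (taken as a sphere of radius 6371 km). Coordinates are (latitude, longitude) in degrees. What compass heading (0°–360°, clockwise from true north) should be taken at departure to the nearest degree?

145°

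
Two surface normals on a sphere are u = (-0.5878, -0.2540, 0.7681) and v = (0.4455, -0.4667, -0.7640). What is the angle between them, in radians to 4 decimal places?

u·v = -0.7302; |u| = 1.0000, |v| = 1.0000.
cos θ = (u·v)/(|u||v|) = -0.7302, so θ = 2.3894 rad.

2.3894 rad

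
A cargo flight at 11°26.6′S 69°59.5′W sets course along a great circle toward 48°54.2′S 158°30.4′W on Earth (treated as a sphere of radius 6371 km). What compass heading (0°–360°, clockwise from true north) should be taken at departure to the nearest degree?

With φ₁ = -0.1997, φ₂ = -0.8535, Δλ = -1.5449 rad, the forward-azimuth formula gives
θ = atan2( sin Δλ cos φ₂ , cos φ₁ sin φ₂ − sin φ₁ cos φ₂ cos Δλ ) = atan2(-0.6571, -0.7352) = -138.21°.
Adding 360° brings this into [0°, 360°): 222°.

222°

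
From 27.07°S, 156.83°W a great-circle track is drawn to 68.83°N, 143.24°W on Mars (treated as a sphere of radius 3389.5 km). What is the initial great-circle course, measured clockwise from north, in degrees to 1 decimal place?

With φ₁ = -0.4725, φ₂ = 1.2013, Δλ = 0.2372 rad, the forward-azimuth formula gives
θ = atan2( sin Δλ cos φ₂ , cos φ₁ sin φ₂ − sin φ₁ cos φ₂ cos Δλ ) = atan2(0.0849, 0.9901) = 4.90°.
So the initial bearing is 4.9°.

4.9°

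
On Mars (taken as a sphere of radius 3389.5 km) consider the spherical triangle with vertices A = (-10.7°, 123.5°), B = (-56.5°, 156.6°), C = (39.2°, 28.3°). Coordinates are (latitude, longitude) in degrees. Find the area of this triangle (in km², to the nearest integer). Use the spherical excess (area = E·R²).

12536503 km²

Side lengths (central angles): a = 2.4851, b = 1.7583, c = 0.9158 rad; semiperimeter s = 2.5796.
By l'Huilier's theorem, tan(E/4) = √[tan(s/2) tan((s−a)/2) tan((s−b)/2) tan((s−c)/2)], giving spherical excess E = 1.0912 rad.
Area = E·R² = 1.0912 × (3389.5)² ≈ 12536503 km².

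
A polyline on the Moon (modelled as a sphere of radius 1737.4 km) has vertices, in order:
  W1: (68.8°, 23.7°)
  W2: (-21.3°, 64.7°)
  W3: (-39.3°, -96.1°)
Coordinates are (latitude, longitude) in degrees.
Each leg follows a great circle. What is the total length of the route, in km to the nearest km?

6418 km

Leg W1→W2: central angle 1.6553 rad, distance 2875.9 km.
Leg W2→W3: central angle 2.0385 rad, distance 3541.6 km.
Total: 2875.9 + 3541.6 ≈ 6418 km.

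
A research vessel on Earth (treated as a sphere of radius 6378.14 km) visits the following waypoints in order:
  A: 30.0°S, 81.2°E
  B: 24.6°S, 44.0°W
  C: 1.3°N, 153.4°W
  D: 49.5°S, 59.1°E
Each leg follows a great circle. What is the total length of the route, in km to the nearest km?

Leg A→B: central angle 1.8191 rad, distance 11602.4 km.
Leg B→C: central angle 1.8874 rad, distance 12038.4 km.
Leg C→D: central angle 2.1710 rad, distance 13847.2 km.
Total: 11602.4 + 12038.4 + 13847.2 ≈ 37488 km.

37488 km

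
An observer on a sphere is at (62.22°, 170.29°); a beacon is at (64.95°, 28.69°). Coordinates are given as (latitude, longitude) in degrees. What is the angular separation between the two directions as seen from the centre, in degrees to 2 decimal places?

In radians: φ₁ = 1.0859, φ₂ = 1.1336, Δλ = -141.600° = -2.4714 rad.
Haversine: a = sin²(Δφ/2) + cos φ₁ cos φ₂ sin²(Δλ/2) = 0.0006 + (0.4661)(0.4234)(0.8918) = 0.17657.
Central angle c = 2·arcsin(√a) = 0.86733 rad.
So the angular separation is 49.69°.

49.69°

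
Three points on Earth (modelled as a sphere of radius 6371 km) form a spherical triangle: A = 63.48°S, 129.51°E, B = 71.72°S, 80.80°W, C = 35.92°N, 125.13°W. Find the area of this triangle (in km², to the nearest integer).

Side lengths (central angles): a = 1.9556, b = 2.2404, c = 0.7544 rad; semiperimeter s = 2.4752.
By l'Huilier's theorem, tan(E/4) = √[tan(s/2) tan((s−a)/2) tan((s−b)/2) tan((s−c)/2)], giving spherical excess E = 1.2550 rad.
Area = E·R² = 1.2550 × (6371)² ≈ 50938979 km².

50938979 km²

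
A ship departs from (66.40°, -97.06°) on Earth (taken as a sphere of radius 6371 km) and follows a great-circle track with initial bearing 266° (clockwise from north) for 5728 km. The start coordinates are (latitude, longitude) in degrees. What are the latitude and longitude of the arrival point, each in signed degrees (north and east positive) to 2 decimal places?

Angular distance δ = d/R = 5728/6371 = 0.89907 rad; initial bearing θ = 4.6426 rad.
sin φ₂ = sin φ₁ cos δ + cos φ₁ sin δ cos θ = (0.9164)(0.6223) + (0.4003)(0.7828)(-0.0698) = 0.5484, so φ₂ = 33.26°.
Δλ = atan2(sin θ sin δ cos φ₁, cos δ − sin φ₁ sin φ₂) = atan2(-0.3126, 0.1198) = -69.035°.
λ₂ = -97.060° − 69.035° = -166.10°.

33.26°, -166.10°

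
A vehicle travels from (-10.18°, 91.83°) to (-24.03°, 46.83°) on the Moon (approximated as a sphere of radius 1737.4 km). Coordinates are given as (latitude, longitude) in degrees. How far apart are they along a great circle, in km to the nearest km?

1363 km

Let φ₁ = -0.1777 rad, φ₂ = -0.4194 rad, and Δλ = -0.7854 rad.
cos c = sin φ₁ sin φ₂ + cos φ₁ cos φ₂ cos Δλ = (-0.1767)(-0.4072) + (0.9843)(0.9133)(0.7071) = 0.70763,
so c = arccos(0.70763) = 0.78466 rad.
Distance = R·c = 1737.4 × 0.7847 ≈ 1363 km.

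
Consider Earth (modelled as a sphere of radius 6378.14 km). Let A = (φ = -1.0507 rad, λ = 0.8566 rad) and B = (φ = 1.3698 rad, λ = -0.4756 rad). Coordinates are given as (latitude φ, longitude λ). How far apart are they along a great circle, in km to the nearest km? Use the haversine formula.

With latitudes φ₁ = -60.201°, φ₂ = 78.484° and longitude difference Δλ = -76.329°:
Haversine: a = sin²(Δφ/2) + cos φ₁ cos φ₂ sin²(Δλ/2) = 0.8755 + (0.4970)(0.1996)(0.3818) = 0.91343.
Central angle c = 2·arcsin(√a) = 2.54428 rad.
Distance = R·c = 6378.14 × 2.5443 ≈ 16228 km.

16228 km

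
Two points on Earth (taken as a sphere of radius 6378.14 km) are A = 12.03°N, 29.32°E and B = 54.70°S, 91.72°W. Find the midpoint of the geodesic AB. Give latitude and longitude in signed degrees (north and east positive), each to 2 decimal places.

-35.85°, -6.74°

The central angle between A and B is δ = 2.0505 rad.
With f = 0.5, the slerp weights are sin((1−f)δ)/sin δ = 0.9636 and sin(fδ)/sin δ = 0.9636.
Weighted sum of the unit vectors: (0.9636)·(0.8528,0.4789,0.2084) + (0.9636)·(-0.0173,-0.5776,-0.8161) = (0.8050, -0.0951, -0.5856).
Converting back: φ = atan2(z, √(x²+y²)) = -35.85°, λ = atan2(y, x) = -6.74°.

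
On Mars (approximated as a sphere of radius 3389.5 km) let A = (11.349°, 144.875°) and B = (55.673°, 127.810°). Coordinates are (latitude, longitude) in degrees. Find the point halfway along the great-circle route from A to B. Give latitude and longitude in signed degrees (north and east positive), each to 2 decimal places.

33.78°, 138.66°

Central angle δ = 0.8078 rad. Interpolating on the sphere with fraction f = 0.5:
P = [sin((1−f)δ)·A + sin(fδ)·B] / sin δ = 0.5438·A + 0.5438·B in Cartesian coordinates,
giving P = (-0.6240, 0.5490, 0.5561), i.e. latitude 33.78°, longitude 138.66°.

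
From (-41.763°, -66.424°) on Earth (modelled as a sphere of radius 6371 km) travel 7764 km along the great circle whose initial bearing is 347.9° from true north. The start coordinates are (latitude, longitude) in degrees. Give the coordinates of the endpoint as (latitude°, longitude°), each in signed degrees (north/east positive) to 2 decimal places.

27.06°, -79.19°

Angular distance δ = d/R = 7764/6371 = 1.21865 rad; initial bearing θ = 6.0720 rad.
sin φ₂ = sin φ₁ cos δ + cos φ₁ sin δ cos θ = (-0.6661)(0.3449) + (0.7459)(0.9386)(0.9778) = 0.4548, so φ₂ = 27.06°.
Δλ = atan2(sin θ sin δ cos φ₁, cos δ − sin φ₁ sin φ₂) = atan2(-0.1468, 0.6479) = -12.764°.
λ₂ = -66.424° − 12.764° = -79.19°.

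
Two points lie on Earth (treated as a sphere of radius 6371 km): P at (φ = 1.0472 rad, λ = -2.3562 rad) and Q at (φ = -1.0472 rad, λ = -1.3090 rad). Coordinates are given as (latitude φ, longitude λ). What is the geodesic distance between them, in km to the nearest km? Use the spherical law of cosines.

Let φ₁ = 1.0472 rad, φ₂ = -1.0472 rad, and Δλ = 1.0472 rad.
cos c = sin φ₁ sin φ₂ + cos φ₁ cos φ₂ cos Δλ = (0.8660)(-0.8660) + (0.5000)(0.5000)(0.5000) = -0.62500,
so c = arccos(-0.62500) = 2.24593 rad.
Distance = R·c = 6371 × 2.2459 ≈ 14309 km.

14309 km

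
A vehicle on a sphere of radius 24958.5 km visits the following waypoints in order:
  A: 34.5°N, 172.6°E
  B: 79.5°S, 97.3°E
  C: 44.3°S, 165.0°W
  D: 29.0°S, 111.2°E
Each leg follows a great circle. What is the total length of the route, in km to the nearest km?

Leg A→B: central angle 2.1163 rad, distance 52818.6 km.
Leg B→C: central angle 0.8376 rad, distance 20905.3 km.
Leg C→D: central angle 1.1525 rad, distance 28764.7 km.
Total: 52818.6 + 20905.3 + 28764.7 ≈ 102489 km.

102489 km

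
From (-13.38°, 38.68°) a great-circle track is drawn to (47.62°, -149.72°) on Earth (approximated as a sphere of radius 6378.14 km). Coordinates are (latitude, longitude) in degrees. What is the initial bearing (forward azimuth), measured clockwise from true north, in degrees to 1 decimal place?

9.9°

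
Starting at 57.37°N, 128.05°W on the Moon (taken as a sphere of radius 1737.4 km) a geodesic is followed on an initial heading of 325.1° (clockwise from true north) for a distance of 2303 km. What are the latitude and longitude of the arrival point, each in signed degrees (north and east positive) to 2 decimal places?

39.31°, 97.78°

Angular distance δ = d/R = 2303/1737.4 = 1.32554 rad; initial bearing θ = 5.6741 rad.
sin φ₂ = sin φ₁ cos δ + cos φ₁ sin δ cos θ = (0.8422)(0.2428) + (0.5392)(0.9701)(0.8202) = 0.6335, so φ₂ = 39.31°.
Δλ = atan2(sin θ sin δ cos φ₁, cos δ − sin φ₁ sin φ₂) = atan2(-0.2993, -0.2907) = -134.167°.
λ₂ = -128.050° − 134.167° = -262.22° → 97.78° after wrapping to (−180°, 180°].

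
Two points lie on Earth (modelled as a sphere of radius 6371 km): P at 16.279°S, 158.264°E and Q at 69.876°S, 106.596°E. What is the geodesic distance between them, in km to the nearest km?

Let φ₁ = -0.2841 rad, φ₂ = -1.2196 rad, and Δλ = -0.9018 rad.
cos c = sin φ₁ sin φ₂ + cos φ₁ cos φ₂ cos Δλ = (-0.2803)(-0.9390) + (0.9599)(0.3441)(0.6202) = 0.46803,
so c = arccos(0.46803) = 1.08373 rad.
Distance = R·c = 6371 × 1.0837 ≈ 6904 km.

6904 km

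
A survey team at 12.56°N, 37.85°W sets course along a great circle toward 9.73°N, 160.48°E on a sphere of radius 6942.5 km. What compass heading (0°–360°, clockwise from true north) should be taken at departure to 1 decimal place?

Δλ = -161.670° = -2.8217 rad.
y = sin Δλ · cos φ₂ = (-0.3145)(0.9856) = -0.3100
x = cos φ₁ sin φ₂ − sin φ₁ cos φ₂ cos Δλ = (0.9761)(0.1690) − (0.2175)(0.9856)(-0.9493) = 0.3684
θ = atan2(y, x) = -40.08°; adding 360° gives 319.9°.

319.9°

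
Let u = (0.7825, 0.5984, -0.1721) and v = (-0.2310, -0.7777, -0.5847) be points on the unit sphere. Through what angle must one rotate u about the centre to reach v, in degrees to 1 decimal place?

123.1°

u·v = -0.5455; |u| = 1.0000, |v| = 1.0000.
cos θ = (u·v)/(|u||v|) = -0.5455, so θ = 123.1°.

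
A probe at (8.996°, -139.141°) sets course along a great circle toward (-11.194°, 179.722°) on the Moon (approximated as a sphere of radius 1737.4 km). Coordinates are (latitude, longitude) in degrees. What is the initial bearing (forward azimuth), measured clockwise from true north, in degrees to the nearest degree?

Δλ = -41.137° = -0.7180 rad.
y = sin Δλ · cos φ₂ = (-0.6579)(0.9810) = -0.6453
x = cos φ₁ sin φ₂ − sin φ₁ cos φ₂ cos Δλ = (0.9877)(-0.1941) − (0.1564)(0.9810)(0.7531) = -0.3073
θ = atan2(y, x) = -115.46°; adding 360° gives 245°.

245°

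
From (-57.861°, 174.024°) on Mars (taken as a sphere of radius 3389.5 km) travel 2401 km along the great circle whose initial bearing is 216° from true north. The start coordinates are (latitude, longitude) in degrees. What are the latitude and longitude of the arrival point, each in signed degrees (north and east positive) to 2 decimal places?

-67.38°, 77.80°

Angular distance δ = d/R = 2401/3389.5 = 0.70836 rad; initial bearing θ = 3.7699 rad.
sin φ₂ = sin φ₁ cos δ + cos φ₁ sin δ cos θ = (-0.8468)(0.7594) + (0.5320)(0.6506)(-0.8090) = -0.9231, so φ₂ = -67.38°.
Δλ = atan2(sin θ sin δ cos φ₁, cos δ − sin φ₁ sin φ₂) = atan2(-0.2034, -0.0222) = -96.221°.
λ₂ = 174.024° − 96.221° = 77.80°.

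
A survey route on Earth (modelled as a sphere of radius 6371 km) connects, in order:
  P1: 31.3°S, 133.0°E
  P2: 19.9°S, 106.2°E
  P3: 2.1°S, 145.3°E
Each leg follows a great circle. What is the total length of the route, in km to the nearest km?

7644 km

Leg P1→P2: central angle 0.4647 rad, distance 2960.4 km.
Leg P2→P3: central angle 0.7352 rad, distance 4684.0 km.
Total: 2960.4 + 4684.0 ≈ 7644 km.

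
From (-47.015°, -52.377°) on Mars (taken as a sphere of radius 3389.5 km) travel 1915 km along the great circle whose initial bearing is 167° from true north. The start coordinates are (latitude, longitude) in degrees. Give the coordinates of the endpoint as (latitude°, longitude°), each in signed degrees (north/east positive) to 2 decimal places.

-76.79°, -20.57°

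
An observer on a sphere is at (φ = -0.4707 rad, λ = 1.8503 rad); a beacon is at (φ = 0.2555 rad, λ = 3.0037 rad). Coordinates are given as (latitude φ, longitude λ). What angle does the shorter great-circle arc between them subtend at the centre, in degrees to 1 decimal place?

76.4°

Let φ₁ = -0.4707 rad, φ₂ = 0.2555 rad, and Δλ = 1.1534 rad.
cos c = sin φ₁ sin φ₂ + cos φ₁ cos φ₂ cos Δλ = (-0.4535)(0.2527) + (0.8913)(0.9675)(0.4054) = 0.23495,
so c = arccos(0.23495) = 1.33363 rad.
So the angular separation is 76.4°.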